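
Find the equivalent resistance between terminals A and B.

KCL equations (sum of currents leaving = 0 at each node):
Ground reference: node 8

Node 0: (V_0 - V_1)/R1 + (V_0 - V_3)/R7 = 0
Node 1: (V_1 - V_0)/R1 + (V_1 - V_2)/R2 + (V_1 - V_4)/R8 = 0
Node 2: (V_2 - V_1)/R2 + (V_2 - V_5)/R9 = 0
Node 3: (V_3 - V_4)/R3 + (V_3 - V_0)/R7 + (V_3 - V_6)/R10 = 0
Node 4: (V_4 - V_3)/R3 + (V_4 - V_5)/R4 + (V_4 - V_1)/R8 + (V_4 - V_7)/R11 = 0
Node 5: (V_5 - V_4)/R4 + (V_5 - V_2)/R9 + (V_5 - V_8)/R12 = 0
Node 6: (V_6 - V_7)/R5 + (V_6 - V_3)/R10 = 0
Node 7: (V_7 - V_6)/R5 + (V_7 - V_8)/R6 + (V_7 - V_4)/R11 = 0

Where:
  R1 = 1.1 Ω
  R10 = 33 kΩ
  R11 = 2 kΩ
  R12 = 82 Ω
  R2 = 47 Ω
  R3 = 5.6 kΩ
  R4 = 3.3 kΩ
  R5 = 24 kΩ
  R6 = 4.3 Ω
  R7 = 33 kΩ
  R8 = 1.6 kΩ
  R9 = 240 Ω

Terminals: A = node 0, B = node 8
The network is not a plain series/parallel combination. Inject a 1 A test current into terminal A (node 0) and return it from terminal B (node 8); then R_eq = V_A / (1 A).
Nodal analysis, taking node 8 as the 0 V reference.
Current source I_test pushes 1 A into node 0 and draws it out of node 8.
KCL at each unknown node (sum of currents leaving = 0; resistances in Ω):
  Node 0: (V_0 - V_1)/1.1 + (V_0 - V_3)/33000 - 1 = 0
  Node 1: (V_1 - V_0)/1.1 + (V_1 - V_2)/47 + (V_1 - V_4)/1600 = 0
  Node 2: (V_2 - V_1)/47 + (V_2 - V_5)/240 = 0
  Node 3: (V_3 - V_0)/33000 + (V_3 - V_4)/5600 + (V_3 - V_6)/33000 = 0
  Node 4: (V_4 - V_1)/1600 + (V_4 - V_3)/5600 + (V_4 - V_5)/3300 + (V_4 - V_7)/2000 = 0
  Node 5: (V_5 - V_2)/240 + (V_5 - V_4)/3300 + (V_5 - 0)/82 = 0
  Node 6: (V_6 - V_3)/33000 + (V_6 - V_7)/24000 = 0
  Node 7: (V_7 - V_4)/2000 + (V_7 - V_6)/24000 + (V_7 - 0)/4.3 = 0
Collecting terms (coefficients in siemens):
  0.9091·V_0 - 0.9091·V_1 - 0.0000303·V_3 = 1
  0.931·V_1 - 0.9091·V_0 - 0.02128·V_2 - 0.000625·V_4 = 0
  0.02544·V_2 - 0.02128·V_1 - 0.004167·V_5 = 0
  0.0002392·V_3 - 0.0000303·V_0 - 0.0001786·V_4 - 0.0000303·V_6 = 0
  0.001607·V_4 - 0.000625·V_1 - 0.0001786·V_3 - 0.000303·V_5 - 0.0005·V_7 = 0
  0.01666·V_5 - 0.004167·V_2 - 0.000303·V_4 = 0
  0.00007197·V_6 - 0.0000303·V_3 - 0.00004167·V_7 = 0
  0.2331·V_7 - 0.0005·V_4 - 0.00004167·V_6 = 0
Solving these 8 simultaneous equations (Gaussian elimination) gives:
  V_0 = 331.6 V, V_1 = 330.5 V, V_2 = 288.7 V, V_3 = 172.2 V
  V_4 = 162 V, V_5 = 75.13 V, V_6 = 72.7 V, V_7 = 0.3605 V
R_eq = V_0 / 1 A = 331.6 Ω

Final answer: 331.6 Ω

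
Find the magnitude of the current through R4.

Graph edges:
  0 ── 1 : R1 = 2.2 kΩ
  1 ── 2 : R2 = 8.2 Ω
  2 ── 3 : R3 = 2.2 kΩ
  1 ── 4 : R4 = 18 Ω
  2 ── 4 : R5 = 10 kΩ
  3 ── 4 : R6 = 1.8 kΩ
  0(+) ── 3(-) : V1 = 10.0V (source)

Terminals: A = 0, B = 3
Nodal analysis, taking node 3 as the 0 V reference.
Source V1 fixes V_0 = 10 V.
KCL at each unknown node (sum of currents leaving = 0; resistances in Ω):
  Node 1: (V_1 - 10)/2200 + (V_1 - V_2)/8.2 + (V_1 - V_4)/18 = 0
  Node 2: (V_2 - V_1)/8.2 + (V_2 - 0)/2200 + (V_2 - V_4)/10000 = 0
  Node 4: (V_4 - V_1)/18 + (V_4 - V_2)/10000 + (V_4 - 0)/1800 = 0
Collecting terms (coefficients in siemens):
  0.178·V_1 - 0.122·V_2 - 0.05556·V_4 = 0.004545
  0.1225·V_2 - 0.122·V_1 - 0.0001·V_4 = 0
  0.05621·V_4 - 0.05556·V_1 - 0.0001·V_2 = 0
Solving these 3 simultaneous equations (Gaussian elimination) gives:
  V_1 = 3.119 V, V_2 = 3.107 V, V_4 = 3.088 V
I_R4 = (V_1 - V_4)/R4 = (3.119 - 3.088)/18 = 0.001714 A
|I_R4| = 0.001714 A

Final answer: |I_R4| = 0.001714 A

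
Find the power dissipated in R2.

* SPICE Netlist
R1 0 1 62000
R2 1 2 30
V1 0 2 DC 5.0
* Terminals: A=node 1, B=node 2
Nodal analysis, taking node 2 as the 0 V reference.
Source V1 fixes V_0 = 5 V.
KCL at each unknown node (sum of currents leaving = 0; resistances in Ω):
  Node 1: (V_1 - 5)/62000 + (V_1 - 0)/30 = 0
Collecting terms: 0.03335 × V_1 = 0.00008065  =>  V_1 = 0.002418 V
I_R2 = (V_1 - V_2)/R2 = (0.002418 - 0)/30 = 0.00008061 A
P_R2 = I_R2² × R2 = (0.00008061)² × 30 = 0.0000001949 W

Final answer: 1.949e-07 W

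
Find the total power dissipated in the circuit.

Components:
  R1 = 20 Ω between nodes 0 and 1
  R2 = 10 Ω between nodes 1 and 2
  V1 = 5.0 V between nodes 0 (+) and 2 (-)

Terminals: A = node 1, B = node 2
Nodal analysis, taking node 2 as the 0 V reference.
Source V1 fixes V_0 = 5 V.
KCL at each unknown node (sum of currents leaving = 0; resistances in Ω):
  Node 1: (V_1 - 5)/20 + (V_1 - 0)/10 = 0
Collecting terms: 0.15 × V_1 = 0.25  =>  V_1 = 1.667 V
Power in each resistor, P = (ΔV)²/R:
  P_R1 = (5 - 1.667)²/20 = 0.5556 W
  P_R2 = (1.667 - 0)²/10 = 0.2778 W
P_total = P_R1 + P_R2 = 0.8333 W

Final answer: 0.8333 W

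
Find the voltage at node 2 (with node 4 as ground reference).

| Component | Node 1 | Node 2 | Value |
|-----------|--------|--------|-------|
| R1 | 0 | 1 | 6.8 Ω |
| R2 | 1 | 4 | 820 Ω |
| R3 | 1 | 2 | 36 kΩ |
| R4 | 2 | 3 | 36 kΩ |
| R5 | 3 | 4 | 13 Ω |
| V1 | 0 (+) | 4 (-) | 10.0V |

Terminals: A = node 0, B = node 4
Nodal analysis, taking node 4 as the 0 V reference.
Source V1 fixes V_0 = 10 V.
KCL at each unknown node (sum of currents leaving = 0; resistances in Ω):
  Node 1: (V_1 - 10)/6.8 + (V_1 - 0)/820 + (V_1 - V_2)/36000 = 0
  Node 2: (V_2 - V_1)/36000 + (V_2 - V_3)/36000 = 0
  Node 3: (V_3 - V_2)/36000 + (V_3 - 0)/13 = 0
Collecting terms (coefficients in siemens):
  0.1483·V_1 - 0.00002778·V_2 = 1.471
  0.00005556·V_2 - 0.00002778·V_1 - 0.00002778·V_3 = 0
  0.07695·V_3 - 0.00002778·V_2 = 0
Solving these 3 simultaneous equations (Gaussian elimination) gives:
  V_1 = 9.917 V, V_2 = 4.959 V, V_3 = 0.00179 V
The requested potential is V_2 = 4.959 V.

Final answer: V_2 = 4.959 V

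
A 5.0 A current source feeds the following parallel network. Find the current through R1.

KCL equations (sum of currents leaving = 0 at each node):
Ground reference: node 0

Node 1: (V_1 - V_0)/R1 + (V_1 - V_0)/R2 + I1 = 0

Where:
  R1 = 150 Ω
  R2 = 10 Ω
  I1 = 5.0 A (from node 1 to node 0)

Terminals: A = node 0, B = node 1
All resistors sit directly between nodes 0 and 1, so they are in parallel and share one voltage V; the full source current 5 A splits among them.
1/R_par = 1/150 + 1/10 = 0.1067 S  =>  R_par = 9.375 Ω
V = I × R_par = 5 × 9.375 = 46.88 V
I_R1 = V/R1 = 46.88/150 = 0.3125 A

Final answer: 0.3125 A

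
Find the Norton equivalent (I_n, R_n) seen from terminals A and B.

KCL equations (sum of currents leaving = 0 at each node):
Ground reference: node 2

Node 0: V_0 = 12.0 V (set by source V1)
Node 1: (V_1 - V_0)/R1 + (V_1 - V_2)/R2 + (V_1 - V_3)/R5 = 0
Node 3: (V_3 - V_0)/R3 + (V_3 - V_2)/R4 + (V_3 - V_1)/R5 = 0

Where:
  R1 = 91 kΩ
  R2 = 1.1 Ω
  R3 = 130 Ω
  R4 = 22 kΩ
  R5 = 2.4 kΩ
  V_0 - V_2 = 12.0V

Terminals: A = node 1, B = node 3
Find the Thévenin equivalent first; then I_n = V_th/R_th and R_n = R_th.
Step 1 — V_th is the open-circuit voltage V_A - V_B (nothing connected across the terminals).
Nodal analysis, taking node 2 as the 0 V reference.
Source V1 fixes V_0 = 12 V.
KCL at each unknown node (sum of currents leaving = 0; resistances in Ω):
  Node 1: (V_1 - 12)/91000 + (V_1 - 0)/1.1 + (V_1 - V_3)/2400 = 0
  Node 3: (V_3 - 12)/130 + (V_3 - 0)/22000 + (V_3 - V_1)/2400 = 0
Collecting terms (coefficients in siemens):
  0.9095·V_1 - 0.0004167·V_3 = 0.0001319
  0.008154·V_3 - 0.0004167·V_1 = 0.09231
Determinant D = (0.9095)(0.008154) - (-0.0004167)(-0.0004167) = 0.007416
V_1 = [(0.0001319)(0.008154) - (-0.0004167)(0.09231)]/D = 0.005331 V
V_3 = [(0.9095)(0.09231) - (0.0001319)(-0.0004167)]/D = 11.32 V
V_th = V_1 - V_3 = 0.005331 - 11.32 = -11.31 V
Step 2 — R_th: zero the source — replace V1 by a short circuit (node 2 merges into node 0) — and find the resistance seen between A (node 1) and B (node 3).
Reduce the network between node 1 (A) and node 3 (B) by series/parallel combination:
  Rp1 = R1 ‖ R2 (parallel, both between nodes 0 and 1) = 1/(1/91000 + 1/1.1) = 1.1 Ω
  Rp2 = R3 ‖ R4 (parallel, both between nodes 0 and 3) = 1/(1/130 + 1/22000) = 129.2 Ω
  Rs1 = Rp1 + Rp2 (series, joined only at node 0) = 1.1 + 129.2 = 130.3 Ω
  Rp3 = R5 ‖ Rs1 (parallel, both between nodes 1 and 3) = 1/(1/2400 + 1/130.3) = 123.6 Ω
R_th = 123.6 Ω
I_n = V_th/R_th = -11.31/123.6 = -0.09153 A, and R_n = R_th = 123.6 Ω

Final answer: I_n = -0.09153 A, R_n = 123.6 Ω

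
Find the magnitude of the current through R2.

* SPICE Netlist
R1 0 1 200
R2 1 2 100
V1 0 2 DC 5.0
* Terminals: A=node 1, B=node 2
Nodal analysis, taking node 2 as the 0 V reference.
Source V1 fixes V_0 = 5 V.
KCL at each unknown node (sum of currents leaving = 0; resistances in Ω):
  Node 1: (V_1 - 5)/200 + (V_1 - 0)/100 = 0
Collecting terms: 0.015 × V_1 = 0.025  =>  V_1 = 1.667 V
I_R2 = (V_1 - V_2)/R2 = (1.667 - 0)/100 = 0.01667 A
|I_R2| = 0.01667 A

Final answer: |I_R2| = 0.01667 A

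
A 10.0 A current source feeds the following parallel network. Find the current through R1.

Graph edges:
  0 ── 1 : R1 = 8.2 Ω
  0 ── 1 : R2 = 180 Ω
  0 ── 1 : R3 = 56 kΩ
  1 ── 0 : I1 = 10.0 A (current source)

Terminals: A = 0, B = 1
All resistors sit directly between nodes 0 and 1, so they are in parallel and share one voltage V; the full source current 10 A splits among them.
1/R_par = 1/8.2 + 1/180 + 1/56000 = 0.1275 S  =>  R_par = 7.842 Ω
V = I × R_par = 10 × 7.842 = 78.42 V
I_R1 = V/R1 = 78.42/8.2 = 9.563 A

Final answer: 9.563 A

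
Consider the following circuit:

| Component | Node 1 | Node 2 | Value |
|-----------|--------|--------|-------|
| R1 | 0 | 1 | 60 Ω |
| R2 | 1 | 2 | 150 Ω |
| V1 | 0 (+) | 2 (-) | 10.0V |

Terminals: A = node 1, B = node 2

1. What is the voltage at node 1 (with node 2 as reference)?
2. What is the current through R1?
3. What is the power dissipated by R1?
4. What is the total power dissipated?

Nodal analysis, taking node 2 as the 0 V reference.
Source V1 fixes V_0 = 10 V.
KCL at each unknown node (sum of currents leaving = 0; resistances in Ω):
  Node 1: (V_1 - 10)/60 + (V_1 - 0)/150 = 0
Collecting terms: 0.02333 × V_1 = 0.1667  =>  V_1 = 7.143 V
Part 1:
  Read off the nodal solution: V_1 = 7.143 V
Part 2:
  I_R1 = (V_0 - V_1)/R1 = (10 - 7.143)/60 = 0.04762 A
  Magnitude: I_R1 = 0.04762 A
Part 3:
  I_R1 = (V_0 - V_1)/R1 = (10 - 7.143)/60 = 0.04762 A
  P_R1 = I_R1² × R1 = (0.04762)² × 60 = 0.1361 W
Part 4:
  Power in each resistor, P = (ΔV)²/R:
    P_R1 = (10 - 7.143)²/60 = 0.1361 W
    P_R2 = (7.143 - 0)²/150 = 0.3401 W
  P_total = P_R1 + P_R2 = 0.4762 W

Final answers:
1. V_1 = 7.143 V
2. I_R1 = 0.04762 A
3. P_R1 = 0.1361 W
4. P_total = 0.4762 W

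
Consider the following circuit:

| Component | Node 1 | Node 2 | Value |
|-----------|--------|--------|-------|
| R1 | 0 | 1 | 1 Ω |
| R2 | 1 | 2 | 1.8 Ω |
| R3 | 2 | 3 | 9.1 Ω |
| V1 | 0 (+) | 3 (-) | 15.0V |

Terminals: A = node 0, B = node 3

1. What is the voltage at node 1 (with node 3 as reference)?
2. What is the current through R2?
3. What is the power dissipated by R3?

Nodal analysis, taking node 3 as the 0 V reference.
Source V1 fixes V_0 = 15 V.
KCL at each unknown node (sum of currents leaving = 0; resistances in Ω):
  Node 1: (V_1 - 15)/1 + (V_1 - V_2)/1.8 = 0
  Node 2: (V_2 - V_1)/1.8 + (V_2 - 0)/9.1 = 0
Collecting terms (coefficients in siemens):
  1.556·V_1 - 0.5556·V_2 = 15
  0.6654·V_2 - 0.5556·V_1 = 0
Determinant D = (1.556)(0.6654) - (-0.5556)(-0.5556) = 0.7265
V_1 = [(15)(0.6654) - (-0.5556)(0)]/D = 13.74 V
V_2 = [(1.556)(0) - (15)(-0.5556)]/D = 11.47 V
Part 1:
  Read off the nodal solution: V_1 = 13.74 V
Part 2:
  I_R2 = (V_1 - V_2)/R2 = (13.74 - 11.47)/1.8 = 1.261 A
  Magnitude: I_R2 = 1.261 A
Part 3:
  I_R3 = (V_2 - V_3)/R3 = (11.47 - 0)/9.1 = 1.261 A
  P_R3 = I_R3² × R3 = (1.261)² × 9.1 = 14.46 W

Final answers:
1. V_1 = 13.74 V
2. I_R2 = 1.261 A
3. P_R3 = 14.46 W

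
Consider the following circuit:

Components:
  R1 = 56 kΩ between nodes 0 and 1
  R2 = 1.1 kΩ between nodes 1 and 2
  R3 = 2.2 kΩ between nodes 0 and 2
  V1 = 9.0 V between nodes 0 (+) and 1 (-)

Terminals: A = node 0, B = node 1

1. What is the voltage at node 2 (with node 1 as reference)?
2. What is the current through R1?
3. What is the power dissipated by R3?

Nodal analysis, taking node 1 as the 0 V reference.
Source V1 fixes V_0 = 9 V.
KCL at each unknown node (sum of currents leaving = 0; resistances in Ω):
  Node 2: (V_2 - 0)/1100 + (V_2 - 9)/2200 = 0
Collecting terms: 0.001364 × V_2 = 0.004091  =>  V_2 = 3 V
Part 1:
  Read off the nodal solution: V_2 = 3 V
Part 2:
  I_R1 = (V_0 - V_1)/R1 = (9 - 0)/56000 = 0.0001607 A
  Magnitude: I_R1 = 0.0001607 A
Part 3:
  I_R3 = (V_0 - V_2)/R3 = (9 - 3)/2200 = 0.002727 A
  P_R3 = I_R3² × R3 = (0.002727)² × 2200 = 0.01636 W

Final answers:
1. V_2 = 3 V
2. I_R1 = 0.0001607 A
3. P_R3 = 0.01636 W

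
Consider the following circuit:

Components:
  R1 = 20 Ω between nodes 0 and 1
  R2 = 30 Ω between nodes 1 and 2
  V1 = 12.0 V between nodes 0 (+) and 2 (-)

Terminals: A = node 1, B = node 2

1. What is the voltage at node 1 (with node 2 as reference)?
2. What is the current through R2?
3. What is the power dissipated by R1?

Nodal analysis, taking node 2 as the 0 V reference.
Source V1 fixes V_0 = 12 V.
KCL at each unknown node (sum of currents leaving = 0; resistances in Ω):
  Node 1: (V_1 - 12)/20 + (V_1 - 0)/30 = 0
Collecting terms: 0.08333 × V_1 = 0.6  =>  V_1 = 7.2 V
Part 1:
  Read off the nodal solution: V_1 = 7.2 V
Part 2:
  I_R2 = (V_1 - V_2)/R2 = (7.2 - 0)/30 = 0.24 A
  Magnitude: I_R2 = 0.24 A
Part 3:
  I_R1 = (V_0 - V_1)/R1 = (12 - 7.2)/20 = 0.24 A
  P_R1 = I_R1² × R1 = (0.24)² × 20 = 1.152 W

Final answers:
1. V_1 = 7.2 V
2. I_R2 = 0.24 A
3. P_R1 = 1.152 W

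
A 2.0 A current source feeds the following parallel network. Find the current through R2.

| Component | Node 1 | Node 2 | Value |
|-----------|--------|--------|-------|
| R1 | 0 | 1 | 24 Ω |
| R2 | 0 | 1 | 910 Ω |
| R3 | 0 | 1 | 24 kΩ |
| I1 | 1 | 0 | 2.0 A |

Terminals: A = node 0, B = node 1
All resistors sit directly between nodes 0 and 1, so they are in parallel and share one voltage V; the full source current 2 A splits among them.
1/R_par = 1/24 + 1/910 + 1/24000 = 0.04281 S  =>  R_par = 23.36 Ω
V = I × R_par = 2 × 23.36 = 46.72 V
I_R2 = V/R2 = 46.72/910 = 0.05134 A

Final answer: 0.05134 A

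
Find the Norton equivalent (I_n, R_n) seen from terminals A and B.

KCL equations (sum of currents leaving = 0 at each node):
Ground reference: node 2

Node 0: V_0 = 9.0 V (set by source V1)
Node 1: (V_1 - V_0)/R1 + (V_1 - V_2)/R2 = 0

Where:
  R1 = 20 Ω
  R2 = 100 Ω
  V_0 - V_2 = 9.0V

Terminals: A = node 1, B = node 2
Find the Thévenin equivalent first; then I_n = V_th/R_th and R_n = R_th.
Step 1 — V_th is the open-circuit voltage V_A - V_B (nothing connected across the terminals).
Nodal analysis, taking node 2 as the 0 V reference.
Source V1 fixes V_0 = 9 V.
KCL at each unknown node (sum of currents leaving = 0; resistances in Ω):
  Node 1: (V_1 - 9)/20 + (V_1 - 0)/100 = 0
Collecting terms: 0.06 × V_1 = 0.45  =>  V_1 = 7.5 V
V_th = V_1 - V_2 = 7.5 - 0 = 7.5 V
Step 2 — R_th: zero the source — replace V1 by a short circuit (node 2 merges into node 0) — and find the resistance seen between A (node 1) and B (node 0).
Reduce the network between node 1 (A) and node 0 (B) by series/parallel combination:
  Rp1 = R1 ‖ R2 (parallel, both between nodes 0 and 1) = 1/(1/20 + 1/100) = 16.67 Ω
R_th = 16.67 Ω
I_n = V_th/R_th = 7.5/16.67 = 0.45 A, and R_n = R_th = 16.67 Ω

Final answer: I_n = 0.45 A, R_n = 16.67 Ω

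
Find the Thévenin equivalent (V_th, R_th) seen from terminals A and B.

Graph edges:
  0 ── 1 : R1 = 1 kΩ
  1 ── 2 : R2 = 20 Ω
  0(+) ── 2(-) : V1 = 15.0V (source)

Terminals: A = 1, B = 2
Step 1 — V_th is the open-circuit voltage V_A - V_B (nothing connected across the terminals).
Nodal analysis, taking node 2 as the 0 V reference.
Source V1 fixes V_0 = 15 V.
KCL at each unknown node (sum of currents leaving = 0; resistances in Ω):
  Node 1: (V_1 - 15)/1000 + (V_1 - 0)/20 = 0
Collecting terms: 0.051 × V_1 = 0.015  =>  V_1 = 0.2941 V
V_th = V_1 - V_2 = 0.2941 - 0 = 0.2941 V
Step 2 — R_th: zero the source — replace V1 by a short circuit (node 2 merges into node 0) — and find the resistance seen between A (node 1) and B (node 0).
Reduce the network between node 1 (A) and node 0 (B) by series/parallel combination:
  Rp1 = R1 ‖ R2 (parallel, both between nodes 0 and 1) = 1/(1/1000 + 1/20) = 19.61 Ω
R_th = 19.61 Ω

Final answer: V_th = 0.2941 V, R_th = 19.61 Ω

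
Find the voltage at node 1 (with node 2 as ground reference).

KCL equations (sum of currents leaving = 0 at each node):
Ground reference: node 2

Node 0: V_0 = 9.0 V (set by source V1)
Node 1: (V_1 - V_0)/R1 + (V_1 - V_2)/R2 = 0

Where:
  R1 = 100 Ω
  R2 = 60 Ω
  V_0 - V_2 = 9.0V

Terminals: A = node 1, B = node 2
Nodal analysis, taking node 2 as the 0 V reference.
Source V1 fixes V_0 = 9 V.
KCL at each unknown node (sum of currents leaving = 0; resistances in Ω):
  Node 1: (V_1 - 9)/100 + (V_1 - 0)/60 = 0
Collecting terms: 0.02667 × V_1 = 0.09  =>  V_1 = 3.375 V
The requested potential is V_1 = 3.375 V.

Final answer: V_1 = 3.375 V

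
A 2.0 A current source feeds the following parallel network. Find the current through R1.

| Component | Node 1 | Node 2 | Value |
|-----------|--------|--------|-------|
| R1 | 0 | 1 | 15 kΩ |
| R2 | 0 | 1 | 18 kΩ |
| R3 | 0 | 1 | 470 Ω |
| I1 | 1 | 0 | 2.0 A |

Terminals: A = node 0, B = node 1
All resistors sit directly between nodes 0 and 1, so they are in parallel and share one voltage V; the full source current 2 A splits among them.
1/R_par = 1/15000 + 1/18000 + 1/470 = 0.00225 S  =>  R_par = 444.5 Ω
V = I × R_par = 2 × 444.5 = 888.9 V
I_R1 = V/R1 = 888.9/15000 = 0.05926 A

Final answer: 0.05926 A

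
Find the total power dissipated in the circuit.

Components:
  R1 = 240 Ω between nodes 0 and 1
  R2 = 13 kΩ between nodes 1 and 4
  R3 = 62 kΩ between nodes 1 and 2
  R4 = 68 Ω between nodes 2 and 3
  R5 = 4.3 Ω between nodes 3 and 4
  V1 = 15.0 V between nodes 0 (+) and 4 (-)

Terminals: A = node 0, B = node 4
Nodal analysis, taking node 4 as the 0 V reference.
Source V1 fixes V_0 = 15 V.
KCL at each unknown node (sum of currents leaving = 0; resistances in Ω):
  Node 1: (V_1 - 15)/240 + (V_1 - 0)/13000 + (V_1 - V_2)/62000 = 0
  Node 2: (V_2 - V_1)/62000 + (V_2 - V_3)/68 = 0
  Node 3: (V_3 - V_2)/68 + (V_3 - 0)/4.3 = 0
Collecting terms (coefficients in siemens):
  0.00426·V_1 - 0.00001613·V_2 = 0.0625
  0.01472·V_2 - 0.00001613·V_1 - 0.01471·V_3 = 0
  0.2473·V_3 - 0.01471·V_2 = 0
Solving these 3 simultaneous equations (Gaussian elimination) gives:
  V_1 = 14.67 V, V_2 = 0.01709 V, V_3 = 0.001016 V
Power in each resistor, P = (ΔV)²/R:
  P_R1 = (15 - 14.67)²/240 = 0.0004472 W
  P_R2 = (14.67 - 0)²/13000 = 0.01656 W
  P_R3 = (14.67 - 0.01709)²/62000 = 0.003464 W
  P_R4 = (0.01709 - 0.001016)²/68 = 0.000003799 W
  P_R5 = (0.001016 - 0)²/4.3 = 0.0000002403 W
P_total = P_R1 + P_R2 + P_R3 + P_R4 + P_R5 = 0.02048 W

Final answer: 0.02048 W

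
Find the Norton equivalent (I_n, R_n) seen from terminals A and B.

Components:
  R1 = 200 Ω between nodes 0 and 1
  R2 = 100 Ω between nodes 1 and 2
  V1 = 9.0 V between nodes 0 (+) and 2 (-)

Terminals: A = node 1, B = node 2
Find the Thévenin equivalent first; then I_n = V_th/R_th and R_n = R_th.
Step 1 — V_th is the open-circuit voltage V_A - V_B (nothing connected across the terminals).
Nodal analysis, taking node 2 as the 0 V reference.
Source V1 fixes V_0 = 9 V.
KCL at each unknown node (sum of currents leaving = 0; resistances in Ω):
  Node 1: (V_1 - 9)/200 + (V_1 - 0)/100 = 0
Collecting terms: 0.015 × V_1 = 0.045  =>  V_1 = 3 V
V_th = V_1 - V_2 = 3 - 0 = 3 V
Step 2 — R_th: zero the source — replace V1 by a short circuit (node 2 merges into node 0) — and find the resistance seen between A (node 1) and B (node 0).
Reduce the network between node 1 (A) and node 0 (B) by series/parallel combination:
  Rp1 = R1 ‖ R2 (parallel, both between nodes 0 and 1) = 1/(1/200 + 1/100) = 66.67 Ω
R_th = 66.67 Ω
I_n = V_th/R_th = 3/66.67 = 0.045 A, and R_n = R_th = 66.67 Ω

Final answer: I_n = 0.045 A, R_n = 66.67 Ω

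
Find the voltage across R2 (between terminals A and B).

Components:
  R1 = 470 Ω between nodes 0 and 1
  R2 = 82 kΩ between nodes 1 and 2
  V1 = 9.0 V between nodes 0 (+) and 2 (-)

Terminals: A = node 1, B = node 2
R1 and R2 are in series across V1 (node 0 → node 1 → node 2), and the output A–B is taken across R2, so this is a voltage divider.
Series current: I = V1/(R1 + R2) = 9/(470 + 82000) = 9/82470 = 0.0001091 A
V_R2 = I × R2 = V1 × R2/(R1 + R2) = 9 × 82000/82470 = 8.949 V

Final answer: 8.949 V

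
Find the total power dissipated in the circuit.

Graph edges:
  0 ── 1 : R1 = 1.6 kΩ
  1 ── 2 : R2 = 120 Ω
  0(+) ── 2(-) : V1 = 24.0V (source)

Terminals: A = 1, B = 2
Nodal analysis, taking node 2 as the 0 V reference.
Source V1 fixes V_0 = 24 V.
KCL at each unknown node (sum of currents leaving = 0; resistances in Ω):
  Node 1: (V_1 - 24)/1600 + (V_1 - 0)/120 = 0
Collecting terms: 0.008958 × V_1 = 0.015  =>  V_1 = 1.674 V
Power in each resistor, P = (ΔV)²/R:
  P_R1 = (24 - 1.674)²/1600 = 0.3115 W
  P_R2 = (1.674 - 0)²/120 = 0.02336 W
P_total = P_R1 + P_R2 = 0.3349 W

Final answer: 0.3349 W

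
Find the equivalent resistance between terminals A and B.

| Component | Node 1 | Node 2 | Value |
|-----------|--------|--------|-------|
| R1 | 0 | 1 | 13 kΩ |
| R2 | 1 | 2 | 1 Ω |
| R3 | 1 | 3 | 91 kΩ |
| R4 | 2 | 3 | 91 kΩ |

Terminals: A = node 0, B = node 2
Reduce the network between node 0 (A) and node 2 (B) by series/parallel combination:
  Rs1 = R3 + R4 (series, joined only at node 3) = 91000 + 91000 = 182000 Ω
  Rp1 = R2 ‖ Rs1 (parallel, both between nodes 1 and 2) = 1/(1/1 + 1/182000) = 1 Ω
  Rs2 = R1 + Rp1 (series, joined only at node 1) = 13000 + 1 = 13000 Ω
R_eq = 13 kΩ

Final answer: 13 kΩ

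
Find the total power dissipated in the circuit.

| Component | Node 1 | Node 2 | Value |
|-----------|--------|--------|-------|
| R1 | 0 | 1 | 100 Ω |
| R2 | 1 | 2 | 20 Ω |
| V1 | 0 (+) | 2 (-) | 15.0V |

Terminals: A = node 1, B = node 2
Nodal analysis, taking node 2 as the 0 V reference.
Source V1 fixes V_0 = 15 V.
KCL at each unknown node (sum of currents leaving = 0; resistances in Ω):
  Node 1: (V_1 - 15)/100 + (V_1 - 0)/20 = 0
Collecting terms: 0.06 × V_1 = 0.15  =>  V_1 = 2.5 V
Power in each resistor, P = (ΔV)²/R:
  P_R1 = (15 - 2.5)²/100 = 1.562 W
  P_R2 = (2.5 - 0)²/20 = 0.3125 W
P_total = P_R1 + P_R2 = 1.875 W

Final answer: 1.875 W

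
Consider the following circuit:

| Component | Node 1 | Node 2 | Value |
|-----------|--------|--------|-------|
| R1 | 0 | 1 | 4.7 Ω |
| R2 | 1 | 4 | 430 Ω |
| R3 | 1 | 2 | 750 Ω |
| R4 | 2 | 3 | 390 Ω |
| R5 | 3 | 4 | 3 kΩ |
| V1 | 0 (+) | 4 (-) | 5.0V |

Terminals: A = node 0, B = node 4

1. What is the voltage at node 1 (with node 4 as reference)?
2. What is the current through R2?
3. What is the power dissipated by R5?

Nodal analysis, taking node 4 as the 0 V reference.
Source V1 fixes V_0 = 5 V.
KCL at each unknown node (sum of currents leaving = 0; resistances in Ω):
  Node 1: (V_1 - 5)/4.7 + (V_1 - 0)/430 + (V_1 - V_2)/750 = 0
  Node 2: (V_2 - V_1)/750 + (V_2 - V_3)/390 = 0
  Node 3: (V_3 - V_2)/390 + (V_3 - 0)/3000 = 0
Collecting terms (coefficients in siemens):
  0.2164·V_1 - 0.001333·V_2 = 1.064
  0.003897·V_2 - 0.001333·V_1 - 0.002564·V_3 = 0
  0.002897·V_3 - 0.002564·V_2 = 0
Solving these 3 simultaneous equations (Gaussian elimination) gives:
  V_1 = 4.94 V, V_2 = 4.045 V, V_3 = 3.58 V
Part 1:
  Read off the nodal solution: V_1 = 4.94 V
Part 2:
  I_R2 = (V_1 - V_4)/R2 = (4.94 - 0)/430 = 0.01149 A
  Magnitude: I_R2 = 0.01149 A
Part 3:
  I_R5 = (V_3 - V_4)/R5 = (3.58 - 0)/3000 = 0.001193 A
  P_R5 = I_R5² × R5 = (0.001193)² × 3000 = 0.004272 W

Final answers:
1. V_1 = 4.94 V
2. I_R2 = 0.01149 A
3. P_R5 = 0.004272 W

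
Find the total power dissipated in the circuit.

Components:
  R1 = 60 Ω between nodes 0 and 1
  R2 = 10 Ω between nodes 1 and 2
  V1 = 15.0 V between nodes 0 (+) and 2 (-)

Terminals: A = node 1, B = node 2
Nodal analysis, taking node 2 as the 0 V reference.
Source V1 fixes V_0 = 15 V.
KCL at each unknown node (sum of currents leaving = 0; resistances in Ω):
  Node 1: (V_1 - 15)/60 + (V_1 - 0)/10 = 0
Collecting terms: 0.1167 × V_1 = 0.25  =>  V_1 = 2.143 V
Power in each resistor, P = (ΔV)²/R:
  P_R1 = (15 - 2.143)²/60 = 2.755 W
  P_R2 = (2.143 - 0)²/10 = 0.4592 W
P_total = P_R1 + P_R2 = 3.214 W

Final answer: 3.214 W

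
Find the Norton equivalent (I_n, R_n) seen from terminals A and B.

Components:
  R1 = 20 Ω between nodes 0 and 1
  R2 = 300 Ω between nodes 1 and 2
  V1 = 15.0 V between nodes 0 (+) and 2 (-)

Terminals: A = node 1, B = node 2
Find the Thévenin equivalent first; then I_n = V_th/R_th and R_n = R_th.
Step 1 — V_th is the open-circuit voltage V_A - V_B (nothing connected across the terminals).
Nodal analysis, taking node 2 as the 0 V reference.
Source V1 fixes V_0 = 15 V.
KCL at each unknown node (sum of currents leaving = 0; resistances in Ω):
  Node 1: (V_1 - 15)/20 + (V_1 - 0)/300 = 0
Collecting terms: 0.05333 × V_1 = 0.75  =>  V_1 = 14.06 V
V_th = V_1 - V_2 = 14.06 - 0 = 14.06 V
Step 2 — R_th: zero the source — replace V1 by a short circuit (node 2 merges into node 0) — and find the resistance seen between A (node 1) and B (node 0).
Reduce the network between node 1 (A) and node 0 (B) by series/parallel combination:
  Rp1 = R1 ‖ R2 (parallel, both between nodes 0 and 1) = 1/(1/20 + 1/300) = 18.75 Ω
R_th = 18.75 Ω
I_n = V_th/R_th = 14.06/18.75 = 0.75 A, and R_n = R_th = 18.75 Ω

Final answer: I_n = 0.75 A, R_n = 18.75 Ω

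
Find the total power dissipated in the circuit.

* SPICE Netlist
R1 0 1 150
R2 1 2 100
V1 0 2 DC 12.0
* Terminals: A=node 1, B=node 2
Nodal analysis, taking node 2 as the 0 V reference.
Source V1 fixes V_0 = 12 V.
KCL at each unknown node (sum of currents leaving = 0; resistances in Ω):
  Node 1: (V_1 - 12)/150 + (V_1 - 0)/100 = 0
Collecting terms: 0.01667 × V_1 = 0.08  =>  V_1 = 4.8 V
Power in each resistor, P = (ΔV)²/R:
  P_R1 = (12 - 4.8)²/150 = 0.3456 W
  P_R2 = (4.8 - 0)²/100 = 0.2304 W
P_total = P_R1 + P_R2 = 0.576 W

Final answer: 0.576 W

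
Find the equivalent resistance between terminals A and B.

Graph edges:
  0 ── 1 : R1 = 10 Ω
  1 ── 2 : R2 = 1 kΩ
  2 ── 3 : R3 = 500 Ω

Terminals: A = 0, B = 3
Reduce the network between node 0 (A) and node 3 (B) by series/parallel combination:
  Rs1 = R1 + R2 (series, joined only at node 1) = 10 + 1000 = 1010 Ω
  Rs2 = R3 + Rs1 (series, joined only at node 2) = 500 + 1010 = 1510 Ω
R_eq = 1.51 kΩ

Final answer: 1.51 kΩ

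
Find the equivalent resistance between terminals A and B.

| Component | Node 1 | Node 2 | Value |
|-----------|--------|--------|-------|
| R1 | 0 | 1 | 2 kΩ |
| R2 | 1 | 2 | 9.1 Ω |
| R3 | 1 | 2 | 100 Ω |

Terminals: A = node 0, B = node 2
Reduce the network between node 0 (A) and node 2 (B) by series/parallel combination:
  Rp1 = R2 ‖ R3 (parallel, both between nodes 1 and 2) = 1/(1/9.1 + 1/100) = 8.341 Ω
  Rs1 = R1 + Rp1 (series, joined only at node 1) = 2000 + 8.341 = 2008 Ω
R_eq = 2.008 kΩ

Final answer: 2.008 kΩ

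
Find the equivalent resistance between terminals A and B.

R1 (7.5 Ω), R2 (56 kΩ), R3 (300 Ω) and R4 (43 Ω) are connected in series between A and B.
Reduce the network between node 0 (A) and node 4 (B) by series/parallel combination:
  Rs1 = R1 + R2 (series, joined only at node 1) = 7.5 + 56000 = 56010 Ω
  Rs2 = R3 + Rs1 (series, joined only at node 2) = 300 + 56010 = 56310 Ω
  Rs3 = R4 + Rs2 (series, joined only at node 3) = 43 + 56310 = 56350 Ω
R_eq = 56.35 kΩ

Final answer: 56.35 kΩ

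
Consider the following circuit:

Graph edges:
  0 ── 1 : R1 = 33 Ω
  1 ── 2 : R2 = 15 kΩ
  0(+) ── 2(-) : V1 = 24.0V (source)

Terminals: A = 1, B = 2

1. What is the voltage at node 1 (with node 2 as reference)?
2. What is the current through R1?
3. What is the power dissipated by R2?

Nodal analysis, taking node 2 as the 0 V reference.
Source V1 fixes V_0 = 24 V.
KCL at each unknown node (sum of currents leaving = 0; resistances in Ω):
  Node 1: (V_1 - 24)/33 + (V_1 - 0)/15000 = 0
Collecting terms: 0.03037 × V_1 = 0.7273  =>  V_1 = 23.95 V
Part 1:
  Read off the nodal solution: V_1 = 23.95 V
Part 2:
  I_R1 = (V_0 - V_1)/R1 = (24 - 23.95)/33 = 0.001596 A
  Magnitude: I_R1 = 0.001596 A
Part 3:
  I_R2 = (V_1 - V_2)/R2 = (23.95 - 0)/15000 = 0.001596 A
  P_R2 = I_R2² × R2 = (0.001596)² × 15000 = 0.03823 W

Final answers:
1. V_1 = 23.95 V
2. I_R1 = 0.001596 A
3. P_R2 = 0.03823 W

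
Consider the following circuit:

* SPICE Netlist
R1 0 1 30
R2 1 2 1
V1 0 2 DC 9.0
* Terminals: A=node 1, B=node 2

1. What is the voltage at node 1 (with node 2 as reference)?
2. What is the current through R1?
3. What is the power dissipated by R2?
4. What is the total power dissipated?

Nodal analysis, taking node 2 as the 0 V reference.
Source V1 fixes V_0 = 9 V.
KCL at each unknown node (sum of currents leaving = 0; resistances in Ω):
  Node 1: (V_1 - 9)/30 + (V_1 - 0)/1 = 0
Collecting terms: 1.033 × V_1 = 0.3  =>  V_1 = 0.2903 V
Part 1:
  Read off the nodal solution: V_1 = 0.2903 V
Part 2:
  I_R1 = (V_0 - V_1)/R1 = (9 - 0.2903)/30 = 0.2903 A
  Magnitude: I_R1 = 0.2903 A
Part 3:
  I_R2 = (V_1 - V_2)/R2 = (0.2903 - 0)/1 = 0.2903 A
  P_R2 = I_R2² × R2 = (0.2903)² × 1 = 0.08429 W
Part 4:
  Power in each resistor, P = (ΔV)²/R:
    P_R1 = (9 - 0.2903)²/30 = 2.529 W
    P_R2 = (0.2903 - 0)²/1 = 0.08429 W
  P_total = P_R1 + P_R2 = 2.613 W

Final answers:
1. V_1 = 0.2903 V
2. I_R1 = 0.2903 A
3. P_R2 = 0.08429 W
4. P_total = 2.613 W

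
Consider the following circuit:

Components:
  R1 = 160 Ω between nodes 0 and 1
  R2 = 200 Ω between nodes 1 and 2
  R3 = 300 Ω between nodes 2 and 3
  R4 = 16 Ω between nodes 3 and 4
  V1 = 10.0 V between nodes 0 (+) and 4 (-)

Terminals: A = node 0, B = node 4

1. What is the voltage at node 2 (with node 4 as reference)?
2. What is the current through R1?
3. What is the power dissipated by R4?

Nodal analysis, taking node 4 as the 0 V reference.
Source V1 fixes V_0 = 10 V.
KCL at each unknown node (sum of currents leaving = 0; resistances in Ω):
  Node 1: (V_1 - 10)/160 + (V_1 - V_2)/200 = 0
  Node 2: (V_2 - V_1)/200 + (V_2 - V_3)/300 = 0
  Node 3: (V_3 - V_2)/300 + (V_3 - 0)/16 = 0
Collecting terms (coefficients in siemens):
  0.01125·V_1 - 0.005·V_2 = 0.0625
  0.008333·V_2 - 0.005·V_1 - 0.003333·V_3 = 0
  0.06583·V_3 - 0.003333·V_2 = 0
Solving these 3 simultaneous equations (Gaussian elimination) gives:
  V_1 = 7.633 V, V_2 = 4.675 V, V_3 = 0.2367 V
Part 1:
  Read off the nodal solution: V_2 = 4.675 V
Part 2:
  I_R1 = (V_0 - V_1)/R1 = (10 - 7.633)/160 = 0.01479 A
  Magnitude: I_R1 = 0.01479 A
Part 3:
  I_R4 = (V_3 - V_4)/R4 = (0.2367 - 0)/16 = 0.01479 A
  P_R4 = I_R4² × R4 = (0.01479)² × 16 = 0.003501 W

Final answers:
1. V_2 = 4.675 V
2. I_R1 = 0.01479 A
3. P_R4 = 0.003501 W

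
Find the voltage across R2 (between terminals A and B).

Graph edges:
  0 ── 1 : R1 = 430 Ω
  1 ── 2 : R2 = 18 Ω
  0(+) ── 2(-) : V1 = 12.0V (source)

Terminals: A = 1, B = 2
R1 and R2 are in series across V1 (node 0 → node 1 → node 2), and the output A–B is taken across R2, so this is a voltage divider.
Series current: I = V1/(R1 + R2) = 12/(430 + 18) = 12/448 = 0.02679 A
V_R2 = I × R2 = V1 × R2/(R1 + R2) = 12 × 18/448 = 0.4821 V

Final answer: 0.4821 V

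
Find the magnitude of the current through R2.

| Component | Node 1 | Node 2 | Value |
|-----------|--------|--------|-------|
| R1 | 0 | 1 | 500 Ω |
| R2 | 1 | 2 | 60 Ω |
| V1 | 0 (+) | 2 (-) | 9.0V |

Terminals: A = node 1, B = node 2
Nodal analysis, taking node 2 as the 0 V reference.
Source V1 fixes V_0 = 9 V.
KCL at each unknown node (sum of currents leaving = 0; resistances in Ω):
  Node 1: (V_1 - 9)/500 + (V_1 - 0)/60 = 0
Collecting terms: 0.01867 × V_1 = 0.018  =>  V_1 = 0.9643 V
I_R2 = (V_1 - V_2)/R2 = (0.9643 - 0)/60 = 0.01607 A
|I_R2| = 0.01607 A

Final answer: |I_R2| = 0.01607 A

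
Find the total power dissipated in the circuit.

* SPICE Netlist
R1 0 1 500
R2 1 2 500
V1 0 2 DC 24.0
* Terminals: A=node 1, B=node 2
Nodal analysis, taking node 2 as the 0 V reference.
Source V1 fixes V_0 = 24 V.
KCL at each unknown node (sum of currents leaving = 0; resistances in Ω):
  Node 1: (V_1 - 24)/500 + (V_1 - 0)/500 = 0
Collecting terms: 0.004 × V_1 = 0.048  =>  V_1 = 12 V
Power in each resistor, P = (ΔV)²/R:
  P_R1 = (24 - 12)²/500 = 0.288 W
  P_R2 = (12 - 0)²/500 = 0.288 W
P_total = P_R1 + P_R2 = 0.576 W

Final answer: 0.576 W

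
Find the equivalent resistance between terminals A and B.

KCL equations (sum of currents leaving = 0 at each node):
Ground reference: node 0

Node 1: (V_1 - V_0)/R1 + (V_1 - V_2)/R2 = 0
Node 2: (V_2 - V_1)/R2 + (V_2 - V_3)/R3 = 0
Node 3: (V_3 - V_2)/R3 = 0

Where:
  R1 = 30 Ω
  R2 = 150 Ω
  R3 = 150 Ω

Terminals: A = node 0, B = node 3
Reduce the network between node 0 (A) and node 3 (B) by series/parallel combination:
  Rs1 = R1 + R2 (series, joined only at node 1) = 30 + 150 = 180 Ω
  Rs2 = R3 + Rs1 (series, joined only at node 2) = 150 + 180 = 330 Ω
R_eq = 330 Ω

Final answer: 330 Ω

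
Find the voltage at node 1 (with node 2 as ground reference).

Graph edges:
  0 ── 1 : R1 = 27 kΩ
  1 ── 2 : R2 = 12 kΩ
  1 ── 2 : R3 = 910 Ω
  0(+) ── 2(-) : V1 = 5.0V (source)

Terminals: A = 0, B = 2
Nodal analysis, taking node 2 as the 0 V reference.
Source V1 fixes V_0 = 5 V.
KCL at each unknown node (sum of currents leaving = 0; resistances in Ω):
  Node 1: (V_1 - 5)/27000 + (V_1 - 0)/12000 + (V_1 - 0)/910 = 0
Collecting terms: 0.001219 × V_1 = 0.0001852  =>  V_1 = 0.1519 V
The requested potential is V_1 = 0.1519 V.

Final answer: V_1 = 0.1519 V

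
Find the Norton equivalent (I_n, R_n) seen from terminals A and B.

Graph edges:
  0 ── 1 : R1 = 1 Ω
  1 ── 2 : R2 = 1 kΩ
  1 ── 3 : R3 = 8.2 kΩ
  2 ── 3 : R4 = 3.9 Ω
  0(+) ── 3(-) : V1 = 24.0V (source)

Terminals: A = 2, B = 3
Find the Thévenin equivalent first; then I_n = V_th/R_th and R_n = R_th.
Step 1 — V_th is the open-circuit voltage V_A - V_B (nothing connected across the terminals).
Nodal analysis, taking node 3 as the 0 V reference.
Source V1 fixes V_0 = 24 V.
KCL at each unknown node (sum of currents leaving = 0; resistances in Ω):
  Node 1: (V_1 - 24)/1 + (V_1 - V_2)/1000 + (V_1 - 0)/8200 = 0
  Node 2: (V_2 - V_1)/1000 + (V_2 - 0)/3.9 = 0
Collecting terms (coefficients in siemens):
  1.001·V_1 - 0.001·V_2 = 24
  0.2574·V_2 - 0.001·V_1 = 0
Determinant D = (1.001)(0.2574) - (-0.001)(-0.001) = 0.2577
V_1 = [(24)(0.2574) - (-0.001)(0)]/D = 23.97 V
V_2 = [(1.001)(0) - (24)(-0.001)]/D = 0.09313 V
V_th = V_2 - V_3 = 0.09313 - 0 = 0.09313 V
Step 2 — R_th: zero the source — replace V1 by a short circuit (node 3 merges into node 0) — and find the resistance seen between A (node 2) and B (node 0).
Reduce the network between node 2 (A) and node 0 (B) by series/parallel combination:
  Rp1 = R1 ‖ R3 (parallel, both between nodes 0 and 1) = 1/(1/1 + 1/8200) = 0.9999 Ω
  Rs1 = R2 + Rp1 (series, joined only at node 1) = 1000 + 0.9999 = 1001 Ω
  Rp2 = R4 ‖ Rs1 (parallel, both between nodes 0 and 2) = 1/(1/3.9 + 1/1001) = 3.885 Ω
R_th = 3.885 Ω
I_n = V_th/R_th = 0.09313/3.885 = 0.02397 A, and R_n = R_th = 3.885 Ω

Final answer: I_n = 0.02397 A, R_n = 3.885 Ω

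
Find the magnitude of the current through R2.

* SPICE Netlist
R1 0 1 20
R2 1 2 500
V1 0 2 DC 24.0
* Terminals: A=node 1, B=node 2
Nodal analysis, taking node 2 as the 0 V reference.
Source V1 fixes V_0 = 24 V.
KCL at each unknown node (sum of currents leaving = 0; resistances in Ω):
  Node 1: (V_1 - 24)/20 + (V_1 - 0)/500 = 0
Collecting terms: 0.052 × V_1 = 1.2  =>  V_1 = 23.08 V
I_R2 = (V_1 - V_2)/R2 = (23.08 - 0)/500 = 0.04615 A
|I_R2| = 0.04615 A

Final answer: |I_R2| = 0.04615 A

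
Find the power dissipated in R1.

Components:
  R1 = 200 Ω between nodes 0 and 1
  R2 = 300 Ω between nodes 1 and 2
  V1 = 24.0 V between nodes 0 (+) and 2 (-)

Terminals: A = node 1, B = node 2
Nodal analysis, taking node 2 as the 0 V reference.
Source V1 fixes V_0 = 24 V.
KCL at each unknown node (sum of currents leaving = 0; resistances in Ω):
  Node 1: (V_1 - 24)/200 + (V_1 - 0)/300 = 0
Collecting terms: 0.008333 × V_1 = 0.12  =>  V_1 = 14.4 V
I_R1 = (V_0 - V_1)/R1 = (24 - 14.4)/200 = 0.048 A
P_R1 = I_R1² × R1 = (0.048)² × 200 = 0.4608 W

Final answer: 0.4608 W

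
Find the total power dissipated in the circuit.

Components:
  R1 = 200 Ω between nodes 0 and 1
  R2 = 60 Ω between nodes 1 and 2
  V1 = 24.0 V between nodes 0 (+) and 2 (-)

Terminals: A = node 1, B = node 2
Nodal analysis, taking node 2 as the 0 V reference.
Source V1 fixes V_0 = 24 V.
KCL at each unknown node (sum of currents leaving = 0; resistances in Ω):
  Node 1: (V_1 - 24)/200 + (V_1 - 0)/60 = 0
Collecting terms: 0.02167 × V_1 = 0.12  =>  V_1 = 5.538 V
Power in each resistor, P = (ΔV)²/R:
  P_R1 = (24 - 5.538)²/200 = 1.704 W
  P_R2 = (5.538 - 0)²/60 = 0.5112 W
P_total = P_R1 + P_R2 = 2.215 W

Final answer: 2.215 W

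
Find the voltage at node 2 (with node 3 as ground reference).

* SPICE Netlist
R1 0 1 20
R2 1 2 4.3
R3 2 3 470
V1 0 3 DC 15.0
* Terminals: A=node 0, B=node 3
Nodal analysis, taking node 3 as the 0 V reference.
Source V1 fixes V_0 = 15 V.
KCL at each unknown node (sum of currents leaving = 0; resistances in Ω):
  Node 1: (V_1 - 15)/20 + (V_1 - V_2)/4.3 = 0
  Node 2: (V_2 - V_1)/4.3 + (V_2 - 0)/470 = 0
Collecting terms (coefficients in siemens):
  0.2826·V_1 - 0.2326·V_2 = 0.75
  0.2347·V_2 - 0.2326·V_1 = 0
Determinant D = (0.2826)(0.2347) - (-0.2326)(-0.2326) = 0.01223
V_1 = [(0.75)(0.2347) - (-0.2326)(0)]/D = 14.39 V
V_2 = [(0.2826)(0) - (0.75)(-0.2326)]/D = 14.26 V
The requested potential is V_2 = 14.26 V.

Final answer: V_2 = 14.26 V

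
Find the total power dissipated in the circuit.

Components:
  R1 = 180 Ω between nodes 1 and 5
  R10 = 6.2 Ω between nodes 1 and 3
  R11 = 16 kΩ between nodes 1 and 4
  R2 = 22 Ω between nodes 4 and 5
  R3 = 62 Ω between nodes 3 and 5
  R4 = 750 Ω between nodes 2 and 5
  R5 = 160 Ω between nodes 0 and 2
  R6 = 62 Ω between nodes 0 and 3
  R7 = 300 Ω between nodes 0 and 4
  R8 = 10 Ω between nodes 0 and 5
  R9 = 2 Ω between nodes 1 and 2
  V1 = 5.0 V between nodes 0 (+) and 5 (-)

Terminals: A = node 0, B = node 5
Nodal analysis, taking node 5 as the 0 V reference.
Source V1 fixes V_0 = 5 V.
KCL at each unknown node (sum of currents leaving = 0; resistances in Ω):
  Node 1: (V_1 - 0)/180 + (V_1 - V_2)/2 + (V_1 - V_3)/6.2 + (V_1 - V_4)/16000 = 0
  Node 2: (V_2 - 0)/750 + (V_2 - 5)/160 + (V_2 - V_1)/2 = 0
  Node 3: (V_3 - 0)/62 + (V_3 - 5)/62 + (V_3 - V_1)/6.2 = 0
  Node 4: (V_4 - 0)/22 + (V_4 - 5)/300 + (V_4 - V_1)/16000 = 0
Collecting terms (coefficients in siemens):
  0.6669·V_1 - 0.5·V_2 - 0.1613·V_3 - 0.0000625·V_4 = 0
  0.5076·V_2 - 0.5·V_1 = 0.03125
  0.1935·V_3 - 0.1613·V_1 = 0.08065
  0.04885·V_4 - 0.0000625·V_1 = 0.01667
Solving these 4 simultaneous equations (Gaussian elimination) gives:
  V_1 = 2.452 V, V_2 = 2.477 V, V_3 = 2.46 V, V_4 = 0.3443 V
Power in each resistor, P = (ΔV)²/R:
  P_R1 = (2.452 - 0)²/180 = 0.0334 W
  P_R2 = (0.3443 - 0)²/22 = 0.005389 W
  P_R3 = (2.46 - 0)²/62 = 0.09761 W
  P_R4 = (2.477 - 0)²/750 = 0.008181 W
  P_R5 = (5 - 2.477)²/160 = 0.03978 W
  P_R6 = (5 - 2.46)²/62 = 0.1041 W
  P_R7 = (5 - 0.3443)²/300 = 0.07225 W
  P_R8 = (5 - 0)²/10 = 2.5 W
  P_R9 = (2.452 - 2.477)²/2 = 0.0003108 W
  P_R10 = (2.452 - 2.46)²/6.2 = 0.00001029 W
  P_R11 = (2.452 - 0.3443)²/16000 = 0.0002777 W
P_total = P_R1 + P_R2 + P_R3 + P_R4 + P_R5 + P_R6 + P_R7 + P_R8 + P_R9 + P_R10 + P_R11 = 2.861 W

Final answer: 2.861 W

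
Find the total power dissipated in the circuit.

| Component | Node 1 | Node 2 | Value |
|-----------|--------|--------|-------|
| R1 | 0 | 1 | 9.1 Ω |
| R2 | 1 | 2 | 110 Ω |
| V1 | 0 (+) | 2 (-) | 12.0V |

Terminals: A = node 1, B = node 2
Nodal analysis, taking node 2 as the 0 V reference.
Source V1 fixes V_0 = 12 V.
KCL at each unknown node (sum of currents leaving = 0; resistances in Ω):
  Node 1: (V_1 - 12)/9.1 + (V_1 - 0)/110 = 0
Collecting terms: 0.119 × V_1 = 1.319  =>  V_1 = 11.08 V
Power in each resistor, P = (ΔV)²/R:
  P_R1 = (12 - 11.08)²/9.1 = 0.09238 W
  P_R2 = (11.08 - 0)²/110 = 1.117 W
P_total = P_R1 + P_R2 = 1.209 W

Final answer: 1.209 W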